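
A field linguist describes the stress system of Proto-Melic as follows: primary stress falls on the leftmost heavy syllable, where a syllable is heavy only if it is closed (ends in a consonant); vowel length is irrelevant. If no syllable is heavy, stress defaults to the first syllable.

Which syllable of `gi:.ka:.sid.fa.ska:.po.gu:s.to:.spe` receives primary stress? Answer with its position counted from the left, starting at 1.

3

Weights: 1 gi: L, 2 ka: L, 3 sid H, 4 fa L, 5 ska: L, 6 po L, 7 gu:s H, 8 to: L, 9 spe L.
Heavy syllables in the domain: 3, 7. The leftmost is syllable 3 (sid).
Primary stress: syllable 3 → gi:.ka:.ˈsid.fa.ska:.po.gu:s.to:.spe.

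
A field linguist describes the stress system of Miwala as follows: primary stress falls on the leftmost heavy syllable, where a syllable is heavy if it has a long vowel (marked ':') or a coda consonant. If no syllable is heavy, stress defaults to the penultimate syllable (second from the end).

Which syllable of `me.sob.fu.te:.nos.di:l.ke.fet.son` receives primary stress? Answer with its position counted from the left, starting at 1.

Weights: 1 me L, 2 sob H, 3 fu L, 4 te: H, 5 nos H, 6 di:l H, 7 ke L, 8 fet H, 9 son H.
Heavy syllables in the domain: 2, 4, 5, 6, 8, 9. The leftmost is syllable 2 (sob).
Primary stress: syllable 2 → me.ˈsob.fu.te:.nos.di:l.ke.fet.son.

2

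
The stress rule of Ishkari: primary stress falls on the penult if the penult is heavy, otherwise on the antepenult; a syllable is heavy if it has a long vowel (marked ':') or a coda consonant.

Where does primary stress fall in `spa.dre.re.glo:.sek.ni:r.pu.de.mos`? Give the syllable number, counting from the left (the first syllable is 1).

Weights: 7 pu L, 8 de L, 9 mos H.
The penult (syllable 8, de) is light, so stress falls on the antepenult (syllable 7, pu).
Primary stress: syllable 7 → spa.dre.re.glo:.sek.ni:r.ˈpu.de.mos.

7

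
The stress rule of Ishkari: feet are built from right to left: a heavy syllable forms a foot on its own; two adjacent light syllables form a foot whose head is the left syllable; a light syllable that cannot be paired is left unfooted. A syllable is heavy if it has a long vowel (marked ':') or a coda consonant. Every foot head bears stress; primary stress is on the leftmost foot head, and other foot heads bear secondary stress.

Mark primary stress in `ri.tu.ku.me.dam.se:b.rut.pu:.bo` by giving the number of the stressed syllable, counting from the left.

1

Weights: 1 ri L, 2 tu L, 3 ku L, 4 me L, 5 dam H, 6 se:b H, 7 rut H, 8 pu: H, 9 bo L.
Parse right to left (heavy = foot alone; LL = one foot; stranded L unfooted): (ˈri.tu) (ˈku.me) (ˈdam) (ˈse:b) (ˈrut) (ˈpu:) bo.
Foot heads: 1, 3, 5, 6, 7, 8.
Primary stress on the leftmost head = syllable 1.
Primary stress: syllable 1 → ˈri.tu.ku.me.dam.se:b.rut.pu:.bo.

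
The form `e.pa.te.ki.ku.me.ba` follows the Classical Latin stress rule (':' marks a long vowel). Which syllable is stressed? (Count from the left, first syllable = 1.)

Classical Latin: stress the penult if heavy (long vowel or closed), else the antepenult.
Weights: 5 ku L, 6 me L, 7 ba L.
The penult (syllable 6, me) is light, so stress falls on the antepenult (syllable 5, ku).
Stress on syllable 5: e.pa.te.ki.ˈku.me.ba.

5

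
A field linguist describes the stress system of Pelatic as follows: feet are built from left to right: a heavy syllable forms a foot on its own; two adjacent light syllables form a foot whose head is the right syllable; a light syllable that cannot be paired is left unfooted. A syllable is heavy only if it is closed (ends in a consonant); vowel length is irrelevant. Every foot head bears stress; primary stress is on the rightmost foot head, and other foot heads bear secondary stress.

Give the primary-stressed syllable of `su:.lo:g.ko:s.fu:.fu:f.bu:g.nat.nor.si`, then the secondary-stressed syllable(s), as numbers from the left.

Weights: 1 su: L, 2 lo:g H, 3 ko:s H, 4 fu: L, 5 fu:f H, 6 bu:g H, 7 nat H, 8 nor H, 9 si L.
Parse left to right (heavy = foot alone; LL = one foot; stranded L unfooted): su: (ˈlo:g) (ˈko:s) fu: (ˈfu:f) (ˈbu:g) (ˈnat) (ˈnor) si.
Foot heads: 2, 3, 5, 6, 7, 8.
Primary stress on the rightmost head = syllable 8.
Secondary stress on 2, 3, 5, 6, 7: su:.ˌlo:g.ˌko:s.fu:.ˌfu:f.ˌbu:g.ˌnat.ˈnor.si.

primary 8, secondary 2, 3, 5, 6, 7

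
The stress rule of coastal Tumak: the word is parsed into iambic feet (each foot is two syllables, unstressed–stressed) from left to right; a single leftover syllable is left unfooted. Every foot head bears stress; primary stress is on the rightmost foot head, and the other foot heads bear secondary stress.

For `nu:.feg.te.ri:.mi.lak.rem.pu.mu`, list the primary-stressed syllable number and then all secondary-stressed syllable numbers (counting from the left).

Parse left to right into iambic (σˈσ) feet: (nu:.ˈfeg) (te.ˈri:) (mi.ˈlak) (rem.ˈpu) mu. Syllable 9 is left unfooted.
Foot heads (stressed positions): 2, 4, 6, 8.
End Rule Rightmost: primary stress on the rightmost head = syllable 8.
Secondary stress on 2, 4, 6: nu:.ˌfeg.te.ˌri:.mi.ˌlak.rem.ˈpu.mu.

primary 8, secondary 2, 4, 6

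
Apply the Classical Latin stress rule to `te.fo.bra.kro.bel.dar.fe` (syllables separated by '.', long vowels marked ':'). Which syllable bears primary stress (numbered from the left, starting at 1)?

6

Classical Latin: stress the penult if heavy (long vowel or closed), else the antepenult.
Weights: 5 bel H, 6 dar H, 7 fe L.
The penult (syllable 6, dar) is heavy, so it takes stress.
Stress on syllable 6: te.fo.bra.kro.bel.ˈdar.fe.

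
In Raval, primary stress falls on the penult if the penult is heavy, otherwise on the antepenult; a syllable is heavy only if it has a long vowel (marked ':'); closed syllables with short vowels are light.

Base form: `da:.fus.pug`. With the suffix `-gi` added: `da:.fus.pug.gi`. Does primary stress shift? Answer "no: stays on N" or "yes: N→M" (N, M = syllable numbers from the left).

yes: 1→2

Base `da:.fus.pug` (3 syllables):
  Weights: 1 da: H, 2 fus L, 3 pug L.
  The penult (syllable 2, fus) is light, so stress falls on the antepenult (syllable 1, da:).
  → primary stress on syllable 1.
Suffixed `da:.fus.pug.gi` (4 syllables):
  Weights: 2 fus L, 3 pug L, 4 gi L.
  The penult (syllable 3, pug) is light, so stress falls on the antepenult (syllable 2, fus).
  → primary stress on syllable 2.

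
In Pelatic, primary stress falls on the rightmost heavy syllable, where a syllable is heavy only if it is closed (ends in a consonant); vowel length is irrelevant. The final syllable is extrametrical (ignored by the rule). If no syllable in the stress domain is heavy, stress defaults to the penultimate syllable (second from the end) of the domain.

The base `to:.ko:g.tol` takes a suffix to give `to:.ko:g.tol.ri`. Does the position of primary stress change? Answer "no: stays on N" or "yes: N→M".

Base `to:.ko:g.tol` (3 syllables):
  The final syllable (3, tol) is extrametrical; the stress domain is syllables 1–2.
  Weights: 1 to: L, 2 ko:g H.
  Heavy syllables in the domain: 2. The rightmost is syllable 2 (ko:g).
  → primary stress on syllable 2.
Suffixed `to:.ko:g.tol.ri` (4 syllables):
  The final syllable (4, ri) is extrametrical; the stress domain is syllables 1–3.
  Weights: 1 to: L, 2 ko:g H, 3 tol H.
  Heavy syllables in the domain: 2, 3. The rightmost is syllable 3 (tol).
  → primary stress on syllable 3.

yes: 2→3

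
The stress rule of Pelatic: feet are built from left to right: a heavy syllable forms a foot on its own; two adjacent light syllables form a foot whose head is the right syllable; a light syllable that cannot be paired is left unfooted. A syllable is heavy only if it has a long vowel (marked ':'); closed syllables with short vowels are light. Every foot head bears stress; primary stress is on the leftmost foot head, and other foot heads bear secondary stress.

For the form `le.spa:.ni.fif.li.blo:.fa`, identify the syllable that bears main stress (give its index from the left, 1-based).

2

Weights: 1 le L, 2 spa: H, 3 ni L, 4 fif L, 5 li L, 6 blo: H, 7 fa L.
Parse left to right (heavy = foot alone; LL = one foot; stranded L unfooted): le (ˈspa:) (ni.ˈfif) li (ˈblo:) fa.
Foot heads: 2, 4, 6.
Primary stress on the leftmost head = syllable 2.
Primary stress: syllable 2 → le.ˈspa:.ni.fif.li.blo:.fa.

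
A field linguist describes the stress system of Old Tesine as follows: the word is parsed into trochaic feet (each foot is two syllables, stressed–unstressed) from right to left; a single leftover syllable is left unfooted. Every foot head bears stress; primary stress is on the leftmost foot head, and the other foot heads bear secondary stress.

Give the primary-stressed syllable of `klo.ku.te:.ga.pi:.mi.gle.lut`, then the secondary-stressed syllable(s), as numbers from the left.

Parse right to left into trochaic (ˈσσ) feet: (ˈklo.ku) (ˈte:.ga) (ˈpi:.mi) (ˈgle.lut).
Foot heads (stressed positions): 1, 3, 5, 7.
End Rule Leftmost: primary stress on the leftmost head = syllable 1.
Secondary stress on 3, 5, 7: ˈklo.ku.ˌte:.ga.ˌpi:.mi.ˌgle.lut.

primary 1, secondary 3, 5, 7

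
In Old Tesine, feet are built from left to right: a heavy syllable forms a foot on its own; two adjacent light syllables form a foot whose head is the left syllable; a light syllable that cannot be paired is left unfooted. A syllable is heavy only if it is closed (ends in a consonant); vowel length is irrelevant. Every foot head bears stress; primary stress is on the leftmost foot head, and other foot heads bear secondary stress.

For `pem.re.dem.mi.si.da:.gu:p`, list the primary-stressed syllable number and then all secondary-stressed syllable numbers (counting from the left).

primary 1, secondary 3, 4, 7

Weights: 1 pem H, 2 re L, 3 dem H, 4 mi L, 5 si L, 6 da: L, 7 gu:p H.
Parse left to right (heavy = foot alone; LL = one foot; stranded L unfooted): (ˈpem) re (ˈdem) (ˈmi.si) da: (ˈgu:p).
Foot heads: 1, 3, 4, 7.
Primary stress on the leftmost head = syllable 1.
Secondary stress on 3, 4, 7: ˈpem.re.ˌdem.ˌmi.si.da:.ˌgu:p.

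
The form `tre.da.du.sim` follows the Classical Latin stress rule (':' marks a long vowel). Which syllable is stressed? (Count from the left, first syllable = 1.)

Classical Latin: stress the penult if heavy (long vowel or closed), else the antepenult.
Weights: 2 da L, 3 du L, 4 sim H.
The penult (syllable 3, du) is light, so stress falls on the antepenult (syllable 2, da).
Stress on syllable 2: tre.ˈda.du.sim.

2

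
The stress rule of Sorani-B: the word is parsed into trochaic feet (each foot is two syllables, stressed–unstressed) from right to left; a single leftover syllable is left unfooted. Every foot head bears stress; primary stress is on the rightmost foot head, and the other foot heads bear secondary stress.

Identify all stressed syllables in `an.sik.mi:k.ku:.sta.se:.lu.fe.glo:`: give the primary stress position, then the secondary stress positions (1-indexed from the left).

Parse right to left into trochaic (ˈσσ) feet: an (ˈsik.mi:k) (ˈku:.sta) (ˈse:.lu) (ˈfe.glo:). Syllable 1 is left unfooted.
Foot heads (stressed positions): 2, 4, 6, 8.
End Rule Rightmost: primary stress on the rightmost head = syllable 8.
Secondary stress on 2, 4, 6: an.ˌsik.mi:k.ˌku:.sta.ˌse:.lu.ˈfe.glo:.

primary 8, secondary 2, 4, 6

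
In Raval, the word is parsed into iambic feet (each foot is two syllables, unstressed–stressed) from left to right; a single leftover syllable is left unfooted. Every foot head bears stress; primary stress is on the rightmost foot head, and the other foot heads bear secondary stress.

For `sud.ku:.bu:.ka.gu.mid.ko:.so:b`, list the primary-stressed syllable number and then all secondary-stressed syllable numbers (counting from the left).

Parse left to right into iambic (σˈσ) feet: (sud.ˈku:) (bu:.ˈka) (gu.ˈmid) (ko:.ˈso:b).
Foot heads (stressed positions): 2, 4, 6, 8.
End Rule Rightmost: primary stress on the rightmost head = syllable 8.
Secondary stress on 2, 4, 6: sud.ˌku:.bu:.ˌka.gu.ˌmid.ko:.ˈso:b.

primary 8, secondary 2, 4, 6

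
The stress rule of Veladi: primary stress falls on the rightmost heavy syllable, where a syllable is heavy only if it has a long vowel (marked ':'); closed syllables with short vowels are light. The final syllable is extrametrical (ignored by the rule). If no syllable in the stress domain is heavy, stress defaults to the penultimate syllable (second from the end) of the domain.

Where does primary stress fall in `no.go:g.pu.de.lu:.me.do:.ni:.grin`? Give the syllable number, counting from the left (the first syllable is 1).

8

The final syllable (9, grin) is extrametrical; the stress domain is syllables 1–8.
Weights: 1 no L, 2 go:g H, 3 pu L, 4 de L, 5 lu: H, 6 me L, 7 do: H, 8 ni: H.
Heavy syllables in the domain: 2, 5, 7, 8. The rightmost is syllable 8 (ni:).
Primary stress: syllable 8 → no.go:g.pu.de.lu:.me.do:.ˈni:.grin.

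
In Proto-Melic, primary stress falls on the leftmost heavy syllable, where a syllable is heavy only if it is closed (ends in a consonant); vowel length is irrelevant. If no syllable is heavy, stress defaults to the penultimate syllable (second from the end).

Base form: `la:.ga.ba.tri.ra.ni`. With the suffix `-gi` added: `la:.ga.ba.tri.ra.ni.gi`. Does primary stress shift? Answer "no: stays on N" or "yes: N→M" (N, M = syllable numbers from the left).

yes: 5→6

Base `la:.ga.ba.tri.ra.ni` (6 syllables):
  Weights: 1 la: L, 2 ga L, 3 ba L, 4 tri L, 5 ra L, 6 ni L.
  No heavy syllable in the domain; default to the penultimate syllable (second from the end) = syllable 5.
  → primary stress on syllable 5.
Suffixed `la:.ga.ba.tri.ra.ni.gi` (7 syllables):
  Weights: 1 la: L, 2 ga L, 3 ba L, 4 tri L, 5 ra L, 6 ni L, 7 gi L.
  No heavy syllable in the domain; default to the penultimate syllable (second from the end) = syllable 6.
  → primary stress on syllable 6.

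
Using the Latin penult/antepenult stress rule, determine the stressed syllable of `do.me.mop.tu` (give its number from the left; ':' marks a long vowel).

Classical Latin: stress the penult if heavy (long vowel or closed), else the antepenult.
Weights: 2 me L, 3 mop H, 4 tu L.
The penult (syllable 3, mop) is heavy, so it takes stress.
Stress on syllable 3: do.me.ˈmop.tu.

3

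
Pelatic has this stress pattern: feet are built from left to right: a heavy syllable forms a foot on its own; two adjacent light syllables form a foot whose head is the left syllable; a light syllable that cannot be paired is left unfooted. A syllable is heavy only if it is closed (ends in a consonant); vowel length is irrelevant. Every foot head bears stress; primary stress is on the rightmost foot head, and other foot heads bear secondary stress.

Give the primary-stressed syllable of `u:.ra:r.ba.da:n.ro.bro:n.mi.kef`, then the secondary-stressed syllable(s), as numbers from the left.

Weights: 1 u: L, 2 ra:r H, 3 ba L, 4 da:n H, 5 ro L, 6 bro:n H, 7 mi L, 8 kef H.
Parse left to right (heavy = foot alone; LL = one foot; stranded L unfooted): u: (ˈra:r) ba (ˈda:n) ro (ˈbro:n) mi (ˈkef).
Foot heads: 2, 4, 6, 8.
Primary stress on the rightmost head = syllable 8.
Secondary stress on 2, 4, 6: u:.ˌra:r.ba.ˌda:n.ro.ˌbro:n.mi.ˈkef.

primary 8, secondary 2, 4, 6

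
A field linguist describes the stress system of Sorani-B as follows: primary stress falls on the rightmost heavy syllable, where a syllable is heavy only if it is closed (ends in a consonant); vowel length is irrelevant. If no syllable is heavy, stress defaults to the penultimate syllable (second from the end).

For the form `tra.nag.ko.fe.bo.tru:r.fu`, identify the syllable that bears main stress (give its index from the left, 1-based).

Weights: 1 tra L, 2 nag H, 3 ko L, 4 fe L, 5 bo L, 6 tru:r H, 7 fu L.
Heavy syllables in the domain: 2, 6. The rightmost is syllable 6 (tru:r).
Primary stress: syllable 6 → tra.nag.ko.fe.bo.ˈtru:r.fu.

6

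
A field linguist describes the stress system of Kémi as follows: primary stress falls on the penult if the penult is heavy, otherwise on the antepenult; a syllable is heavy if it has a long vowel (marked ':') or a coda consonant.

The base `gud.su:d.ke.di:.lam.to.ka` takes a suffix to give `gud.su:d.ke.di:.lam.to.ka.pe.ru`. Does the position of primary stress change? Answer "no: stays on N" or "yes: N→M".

Base `gud.su:d.ke.di:.lam.to.ka` (7 syllables):
  Weights: 5 lam H, 6 to L, 7 ka L.
  The penult (syllable 6, to) is light, so stress falls on the antepenult (syllable 5, lam).
  → primary stress on syllable 5.
Suffixed `gud.su:d.ke.di:.lam.to.ka.pe.ru` (9 syllables):
  Weights: 7 ka L, 8 pe L, 9 ru L.
  The penult (syllable 8, pe) is light, so stress falls on the antepenult (syllable 7, ka).
  → primary stress on syllable 7.

yes: 5→7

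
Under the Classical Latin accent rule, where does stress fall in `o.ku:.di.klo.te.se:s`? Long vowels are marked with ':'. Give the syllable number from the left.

Classical Latin: stress the penult if heavy (long vowel or closed), else the antepenult.
Weights: 4 klo L, 5 te L, 6 se:s H.
The penult (syllable 5, te) is light, so stress falls on the antepenult (syllable 4, klo).
Stress on syllable 4: o.ku:.di.ˈklo.te.se:s.

4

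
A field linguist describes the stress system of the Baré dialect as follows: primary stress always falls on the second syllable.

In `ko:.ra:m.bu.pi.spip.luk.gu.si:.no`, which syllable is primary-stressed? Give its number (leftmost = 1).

The word has 9 syllables; the second syllable is syllable 2 (ra:m).
Primary stress: syllable 2 → ko:.ˈra:m.bu.pi.spip.luk.gu.si:.no.

2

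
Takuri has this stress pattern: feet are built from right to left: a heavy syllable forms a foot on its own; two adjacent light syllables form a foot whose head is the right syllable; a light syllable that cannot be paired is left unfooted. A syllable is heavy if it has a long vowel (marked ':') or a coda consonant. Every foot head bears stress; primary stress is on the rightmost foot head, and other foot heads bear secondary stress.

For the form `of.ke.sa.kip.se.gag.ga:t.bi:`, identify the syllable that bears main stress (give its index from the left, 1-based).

8

Weights: 1 of H, 2 ke L, 3 sa L, 4 kip H, 5 se L, 6 gag H, 7 ga:t H, 8 bi: H.
Parse right to left (heavy = foot alone; LL = one foot; stranded L unfooted): (ˈof) (ke.ˈsa) (ˈkip) se (ˈgag) (ˈga:t) (ˈbi:).
Foot heads: 1, 3, 4, 6, 7, 8.
Primary stress on the rightmost head = syllable 8.
Primary stress: syllable 8 → of.ke.sa.kip.se.gag.ga:t.ˈbi:.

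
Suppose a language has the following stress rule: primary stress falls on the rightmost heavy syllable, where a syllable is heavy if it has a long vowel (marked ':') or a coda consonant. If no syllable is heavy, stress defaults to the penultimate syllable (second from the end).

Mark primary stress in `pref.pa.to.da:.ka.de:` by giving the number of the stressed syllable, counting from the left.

Weights: 1 pref H, 2 pa L, 3 to L, 4 da: H, 5 ka L, 6 de: H.
Heavy syllables in the domain: 1, 4, 6. The rightmost is syllable 6 (de:).
Primary stress: syllable 6 → pref.pa.to.da:.ka.ˈde:.

6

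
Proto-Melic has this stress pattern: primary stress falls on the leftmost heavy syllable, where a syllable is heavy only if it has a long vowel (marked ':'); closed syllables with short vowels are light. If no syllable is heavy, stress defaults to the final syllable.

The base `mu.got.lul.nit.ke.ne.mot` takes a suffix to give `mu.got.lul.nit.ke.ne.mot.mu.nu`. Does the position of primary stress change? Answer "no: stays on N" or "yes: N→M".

Base `mu.got.lul.nit.ke.ne.mot` (7 syllables):
  Weights: 1 mu L, 2 got L, 3 lul L, 4 nit L, 5 ke L, 6 ne L, 7 mot L.
  No heavy syllable in the domain; default to the final syllable = syllable 7.
  → primary stress on syllable 7.
Suffixed `mu.got.lul.nit.ke.ne.mot.mu.nu` (9 syllables):
  Weights: 1 mu L, 2 got L, 3 lul L, 4 nit L, 5 ke L, 6 ne L, 7 mot L, 8 mu L, 9 nu L.
  No heavy syllable in the domain; default to the final syllable = syllable 9.
  → primary stress on syllable 9.

yes: 7→9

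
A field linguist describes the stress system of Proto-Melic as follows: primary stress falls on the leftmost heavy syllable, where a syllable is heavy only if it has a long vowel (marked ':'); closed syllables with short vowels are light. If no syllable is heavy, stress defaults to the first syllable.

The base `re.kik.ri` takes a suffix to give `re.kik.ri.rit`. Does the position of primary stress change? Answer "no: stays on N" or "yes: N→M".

no: stays on 1

Base `re.kik.ri` (3 syllables):
  Weights: 1 re L, 2 kik L, 3 ri L.
  No heavy syllable in the domain; default to the first syllable = syllable 1.
  → primary stress on syllable 1.
Suffixed `re.kik.ri.rit` (4 syllables):
  Weights: 1 re L, 2 kik L, 3 ri L, 4 rit L.
  No heavy syllable in the domain; default to the first syllable = syllable 1.
  → primary stress on syllable 1.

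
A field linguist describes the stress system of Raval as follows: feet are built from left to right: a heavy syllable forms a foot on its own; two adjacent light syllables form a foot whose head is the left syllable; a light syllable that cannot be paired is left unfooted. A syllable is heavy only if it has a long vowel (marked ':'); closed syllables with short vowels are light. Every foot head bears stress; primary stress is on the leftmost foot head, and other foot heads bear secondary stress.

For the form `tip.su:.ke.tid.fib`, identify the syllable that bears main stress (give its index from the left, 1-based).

Weights: 1 tip L, 2 su: H, 3 ke L, 4 tid L, 5 fib L.
Parse left to right (heavy = foot alone; LL = one foot; stranded L unfooted): tip (ˈsu:) (ˈke.tid) fib.
Foot heads: 2, 3.
Primary stress on the leftmost head = syllable 2.
Primary stress: syllable 2 → tip.ˈsu:.ke.tid.fib.

2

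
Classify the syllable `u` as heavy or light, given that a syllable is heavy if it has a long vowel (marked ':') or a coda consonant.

light

`u`: short vowel, open (no coda). Short vowel, open → light.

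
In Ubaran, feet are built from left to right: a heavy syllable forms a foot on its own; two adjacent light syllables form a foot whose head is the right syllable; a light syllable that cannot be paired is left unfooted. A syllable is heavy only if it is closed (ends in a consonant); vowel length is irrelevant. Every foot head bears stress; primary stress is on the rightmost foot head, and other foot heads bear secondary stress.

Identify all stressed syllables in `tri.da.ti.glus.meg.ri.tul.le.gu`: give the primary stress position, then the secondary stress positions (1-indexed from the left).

primary 9, secondary 2, 4, 5, 7

Weights: 1 tri L, 2 da L, 3 ti L, 4 glus H, 5 meg H, 6 ri L, 7 tul H, 8 le L, 9 gu L.
Parse left to right (heavy = foot alone; LL = one foot; stranded L unfooted): (tri.ˈda) ti (ˈglus) (ˈmeg) ri (ˈtul) (le.ˈgu).
Foot heads: 2, 4, 5, 7, 9.
Primary stress on the rightmost head = syllable 9.
Secondary stress on 2, 4, 5, 7: tri.ˌda.ti.ˌglus.ˌmeg.ri.ˌtul.le.ˈgu.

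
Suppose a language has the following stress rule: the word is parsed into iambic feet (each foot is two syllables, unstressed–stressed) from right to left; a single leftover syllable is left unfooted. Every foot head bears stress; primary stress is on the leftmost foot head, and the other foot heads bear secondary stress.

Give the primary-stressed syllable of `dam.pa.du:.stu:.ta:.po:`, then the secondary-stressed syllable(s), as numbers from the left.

Parse right to left into iambic (σˈσ) feet: (dam.ˈpa) (du:.ˈstu:) (ta:.ˈpo:).
Foot heads (stressed positions): 2, 4, 6.
End Rule Leftmost: primary stress on the leftmost head = syllable 2.
Secondary stress on 4, 6: dam.ˈpa.du:.ˌstu:.ta:.ˌpo:.

primary 2, secondary 4, 6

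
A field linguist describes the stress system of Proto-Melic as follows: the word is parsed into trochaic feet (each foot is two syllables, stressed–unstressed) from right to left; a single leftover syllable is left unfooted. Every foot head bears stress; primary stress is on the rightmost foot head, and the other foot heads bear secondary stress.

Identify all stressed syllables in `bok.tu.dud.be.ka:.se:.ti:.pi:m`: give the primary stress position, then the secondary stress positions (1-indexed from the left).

primary 7, secondary 1, 3, 5

Parse right to left into trochaic (ˈσσ) feet: (ˈbok.tu) (ˈdud.be) (ˈka:.se:) (ˈti:.pi:m).
Foot heads (stressed positions): 1, 3, 5, 7.
End Rule Rightmost: primary stress on the rightmost head = syllable 7.
Secondary stress on 1, 3, 5: ˌbok.tu.ˌdud.be.ˌka:.se:.ˈti:.pi:m.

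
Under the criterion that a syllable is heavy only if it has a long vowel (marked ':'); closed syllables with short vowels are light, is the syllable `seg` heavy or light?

light

`seg`: short vowel, closed (coda /g/). Short vowel → light.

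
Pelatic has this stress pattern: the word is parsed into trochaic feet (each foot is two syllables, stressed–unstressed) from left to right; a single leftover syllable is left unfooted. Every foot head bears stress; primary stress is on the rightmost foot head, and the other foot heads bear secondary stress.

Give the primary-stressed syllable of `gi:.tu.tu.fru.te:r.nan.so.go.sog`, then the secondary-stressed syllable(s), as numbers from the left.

primary 7, secondary 1, 3, 5

Parse left to right into trochaic (ˈσσ) feet: (ˈgi:.tu) (ˈtu.fru) (ˈte:r.nan) (ˈso.go) sog. Syllable 9 is left unfooted.
Foot heads (stressed positions): 1, 3, 5, 7.
End Rule Rightmost: primary stress on the rightmost head = syllable 7.
Secondary stress on 1, 3, 5: ˌgi:.tu.ˌtu.fru.ˌte:r.nan.ˈso.go.sog.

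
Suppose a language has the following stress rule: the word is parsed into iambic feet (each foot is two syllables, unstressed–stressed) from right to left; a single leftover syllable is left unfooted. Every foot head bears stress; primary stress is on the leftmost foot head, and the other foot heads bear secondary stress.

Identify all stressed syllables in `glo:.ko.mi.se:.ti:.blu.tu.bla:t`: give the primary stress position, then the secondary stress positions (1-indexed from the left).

Parse right to left into iambic (σˈσ) feet: (glo:.ˈko) (mi.ˈse:) (ti:.ˈblu) (tu.ˈbla:t).
Foot heads (stressed positions): 2, 4, 6, 8.
End Rule Leftmost: primary stress on the leftmost head = syllable 2.
Secondary stress on 4, 6, 8: glo:.ˈko.mi.ˌse:.ti:.ˌblu.tu.ˌbla:t.

primary 2, secondary 4, 6, 8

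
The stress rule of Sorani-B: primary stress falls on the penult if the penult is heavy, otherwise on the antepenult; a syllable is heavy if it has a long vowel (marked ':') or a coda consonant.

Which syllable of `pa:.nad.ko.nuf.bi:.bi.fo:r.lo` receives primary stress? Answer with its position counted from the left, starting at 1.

Weights: 6 bi L, 7 fo:r H, 8 lo L.
The penult (syllable 7, fo:r) is heavy, so it takes stress.
Primary stress: syllable 7 → pa:.nad.ko.nuf.bi:.bi.ˈfo:r.lo.

7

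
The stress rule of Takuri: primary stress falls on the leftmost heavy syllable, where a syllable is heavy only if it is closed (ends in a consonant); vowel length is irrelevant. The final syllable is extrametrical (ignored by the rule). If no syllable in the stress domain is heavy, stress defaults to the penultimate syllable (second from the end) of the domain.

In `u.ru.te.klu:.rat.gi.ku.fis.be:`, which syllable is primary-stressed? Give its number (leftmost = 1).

5

The final syllable (9, be:) is extrametrical; the stress domain is syllables 1–8.
Weights: 1 u L, 2 ru L, 3 te L, 4 klu: L, 5 rat H, 6 gi L, 7 ku L, 8 fis H.
Heavy syllables in the domain: 5, 8. The leftmost is syllable 5 (rat).
Primary stress: syllable 5 → u.ru.te.klu:.ˈrat.gi.ku.fis.be:.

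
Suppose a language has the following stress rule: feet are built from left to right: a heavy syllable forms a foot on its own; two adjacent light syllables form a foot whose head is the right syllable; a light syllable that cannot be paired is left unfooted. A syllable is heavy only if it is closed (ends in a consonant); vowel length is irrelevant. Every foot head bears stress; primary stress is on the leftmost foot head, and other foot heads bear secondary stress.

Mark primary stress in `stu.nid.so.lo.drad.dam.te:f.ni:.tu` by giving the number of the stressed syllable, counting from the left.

2

Weights: 1 stu L, 2 nid H, 3 so L, 4 lo L, 5 drad H, 6 dam H, 7 te:f H, 8 ni: L, 9 tu L.
Parse left to right (heavy = foot alone; LL = one foot; stranded L unfooted): stu (ˈnid) (so.ˈlo) (ˈdrad) (ˈdam) (ˈte:f) (ni:.ˈtu).
Foot heads: 2, 4, 5, 6, 7, 9.
Primary stress on the leftmost head = syllable 2.
Primary stress: syllable 2 → stu.ˈnid.so.lo.drad.dam.te:f.ni:.tu.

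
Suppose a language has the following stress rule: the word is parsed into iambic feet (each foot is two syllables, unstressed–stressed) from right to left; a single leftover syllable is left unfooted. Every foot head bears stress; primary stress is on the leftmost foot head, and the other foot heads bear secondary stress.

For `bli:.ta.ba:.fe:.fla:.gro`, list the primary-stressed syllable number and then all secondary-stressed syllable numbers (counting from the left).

primary 2, secondary 4, 6

Parse right to left into iambic (σˈσ) feet: (bli:.ˈta) (ba:.ˈfe:) (fla:.ˈgro).
Foot heads (stressed positions): 2, 4, 6.
End Rule Leftmost: primary stress on the leftmost head = syllable 2.
Secondary stress on 4, 6: bli:.ˈta.ba:.ˌfe:.fla:.ˌgro.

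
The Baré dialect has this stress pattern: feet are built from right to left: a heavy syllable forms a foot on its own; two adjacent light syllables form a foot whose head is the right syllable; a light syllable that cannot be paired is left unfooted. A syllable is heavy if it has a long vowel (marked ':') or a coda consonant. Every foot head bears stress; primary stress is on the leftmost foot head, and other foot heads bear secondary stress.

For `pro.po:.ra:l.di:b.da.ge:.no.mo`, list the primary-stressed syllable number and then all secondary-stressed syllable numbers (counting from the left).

primary 2, secondary 3, 4, 6, 8

Weights: 1 pro L, 2 po: H, 3 ra:l H, 4 di:b H, 5 da L, 6 ge: H, 7 no L, 8 mo L.
Parse right to left (heavy = foot alone; LL = one foot; stranded L unfooted): pro (ˈpo:) (ˈra:l) (ˈdi:b) da (ˈge:) (no.ˈmo).
Foot heads: 2, 3, 4, 6, 8.
Primary stress on the leftmost head = syllable 2.
Secondary stress on 3, 4, 6, 8: pro.ˈpo:.ˌra:l.ˌdi:b.da.ˌge:.no.ˌmo.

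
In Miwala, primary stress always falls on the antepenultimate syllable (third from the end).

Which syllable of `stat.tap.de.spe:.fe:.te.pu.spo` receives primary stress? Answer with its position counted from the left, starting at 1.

The word has 8 syllables; the antepenultimate syllable (third from the end) is syllable 6 (te).
Primary stress: syllable 6 → stat.tap.de.spe:.fe:.ˈte.pu.spo.

6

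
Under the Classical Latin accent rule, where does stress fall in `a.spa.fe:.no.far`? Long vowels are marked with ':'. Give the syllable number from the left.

3

Classical Latin: stress the penult if heavy (long vowel or closed), else the antepenult.
Weights: 3 fe: H, 4 no L, 5 far H.
The penult (syllable 4, no) is light, so stress falls on the antepenult (syllable 3, fe:).
Stress on syllable 3: a.spa.ˈfe:.no.far.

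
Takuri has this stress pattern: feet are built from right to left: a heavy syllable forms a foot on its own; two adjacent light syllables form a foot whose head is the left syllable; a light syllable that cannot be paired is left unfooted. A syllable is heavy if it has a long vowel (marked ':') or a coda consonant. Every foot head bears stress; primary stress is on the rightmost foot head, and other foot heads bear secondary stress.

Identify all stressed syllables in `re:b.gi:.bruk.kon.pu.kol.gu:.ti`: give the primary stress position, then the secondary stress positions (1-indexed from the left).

primary 7, secondary 1, 2, 3, 4, 6

Weights: 1 re:b H, 2 gi: H, 3 bruk H, 4 kon H, 5 pu L, 6 kol H, 7 gu: H, 8 ti L.
Parse right to left (heavy = foot alone; LL = one foot; stranded L unfooted): (ˈre:b) (ˈgi:) (ˈbruk) (ˈkon) pu (ˈkol) (ˈgu:) ti.
Foot heads: 1, 2, 3, 4, 6, 7.
Primary stress on the rightmost head = syllable 7.
Secondary stress on 1, 2, 3, 4, 6: ˌre:b.ˌgi:.ˌbruk.ˌkon.pu.ˌkol.ˈgu:.ti.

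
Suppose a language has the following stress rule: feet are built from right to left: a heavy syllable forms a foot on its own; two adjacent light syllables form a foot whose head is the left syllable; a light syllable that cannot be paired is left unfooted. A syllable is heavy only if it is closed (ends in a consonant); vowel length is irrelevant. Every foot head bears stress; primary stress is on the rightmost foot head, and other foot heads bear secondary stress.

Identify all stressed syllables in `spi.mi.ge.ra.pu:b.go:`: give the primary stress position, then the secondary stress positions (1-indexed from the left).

Weights: 1 spi L, 2 mi L, 3 ge L, 4 ra L, 5 pu:b H, 6 go: L.
Parse right to left (heavy = foot alone; LL = one foot; stranded L unfooted): (ˈspi.mi) (ˈge.ra) (ˈpu:b) go:.
Foot heads: 1, 3, 5.
Primary stress on the rightmost head = syllable 5.
Secondary stress on 1, 3: ˌspi.mi.ˌge.ra.ˈpu:b.go:.

primary 5, secondary 1, 3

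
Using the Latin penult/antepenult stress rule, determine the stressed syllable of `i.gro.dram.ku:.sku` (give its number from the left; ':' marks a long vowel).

4

Classical Latin: stress the penult if heavy (long vowel or closed), else the antepenult.
Weights: 3 dram H, 4 ku: H, 5 sku L.
The penult (syllable 4, ku:) is heavy, so it takes stress.
Stress on syllable 4: i.gro.dram.ˈku:.sku.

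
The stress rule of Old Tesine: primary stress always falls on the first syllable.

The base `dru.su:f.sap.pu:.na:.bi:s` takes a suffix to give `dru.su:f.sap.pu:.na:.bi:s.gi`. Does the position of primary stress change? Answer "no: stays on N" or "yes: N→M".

Base `dru.su:f.sap.pu:.na:.bi:s` (6 syllables):
  The word has 6 syllables; the first syllable is syllable 1 (dru).
  → primary stress on syllable 1.
Suffixed `dru.su:f.sap.pu:.na:.bi:s.gi` (7 syllables):
  The word has 7 syllables; the first syllable is syllable 1 (dru).
  → primary stress on syllable 1.

no: stays on 1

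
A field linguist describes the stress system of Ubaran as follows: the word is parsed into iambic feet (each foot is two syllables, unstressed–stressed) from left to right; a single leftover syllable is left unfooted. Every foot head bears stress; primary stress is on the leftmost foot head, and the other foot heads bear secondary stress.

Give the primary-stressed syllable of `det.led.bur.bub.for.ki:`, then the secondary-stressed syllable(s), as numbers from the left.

primary 2, secondary 4, 6

Parse left to right into iambic (σˈσ) feet: (det.ˈled) (bur.ˈbub) (for.ˈki:).
Foot heads (stressed positions): 2, 4, 6.
End Rule Leftmost: primary stress on the leftmost head = syllable 2.
Secondary stress on 4, 6: det.ˈled.bur.ˌbub.for.ˌki:.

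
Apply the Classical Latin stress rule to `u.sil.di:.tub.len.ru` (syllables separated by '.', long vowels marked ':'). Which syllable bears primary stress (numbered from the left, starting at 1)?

Classical Latin: stress the penult if heavy (long vowel or closed), else the antepenult.
Weights: 4 tub H, 5 len H, 6 ru L.
The penult (syllable 5, len) is heavy, so it takes stress.
Stress on syllable 5: u.sil.di:.tub.ˈlen.ru.

5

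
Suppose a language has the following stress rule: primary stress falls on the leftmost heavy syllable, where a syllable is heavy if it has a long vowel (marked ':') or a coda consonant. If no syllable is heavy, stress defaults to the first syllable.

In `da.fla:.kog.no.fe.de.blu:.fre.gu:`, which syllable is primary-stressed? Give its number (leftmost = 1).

Weights: 1 da L, 2 fla: H, 3 kog H, 4 no L, 5 fe L, 6 de L, 7 blu: H, 8 fre L, 9 gu: H.
Heavy syllables in the domain: 2, 3, 7, 9. The leftmost is syllable 2 (fla:).
Primary stress: syllable 2 → da.ˈfla:.kog.no.fe.de.blu:.fre.gu:.

2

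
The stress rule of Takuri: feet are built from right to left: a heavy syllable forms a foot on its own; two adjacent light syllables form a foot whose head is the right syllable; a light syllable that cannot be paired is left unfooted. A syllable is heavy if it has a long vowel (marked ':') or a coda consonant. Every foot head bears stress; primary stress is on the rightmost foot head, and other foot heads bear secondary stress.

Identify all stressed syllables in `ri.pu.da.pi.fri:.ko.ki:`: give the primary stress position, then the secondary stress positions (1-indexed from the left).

Weights: 1 ri L, 2 pu L, 3 da L, 4 pi L, 5 fri: H, 6 ko L, 7 ki: H.
Parse right to left (heavy = foot alone; LL = one foot; stranded L unfooted): (ri.ˈpu) (da.ˈpi) (ˈfri:) ko (ˈki:).
Foot heads: 2, 4, 5, 7.
Primary stress on the rightmost head = syllable 7.
Secondary stress on 2, 4, 5: ri.ˌpu.da.ˌpi.ˌfri:.ko.ˈki:.

primary 7, secondary 2, 4, 5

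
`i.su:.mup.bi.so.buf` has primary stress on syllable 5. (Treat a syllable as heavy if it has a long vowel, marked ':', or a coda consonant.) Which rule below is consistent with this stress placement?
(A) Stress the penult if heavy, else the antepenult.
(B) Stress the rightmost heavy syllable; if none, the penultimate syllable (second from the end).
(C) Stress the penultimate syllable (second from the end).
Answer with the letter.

Rule A → syllable 4 (observed: 5).
Rule B → syllable 6 (observed: 5).
Rule C → syllable 5 ✓.

C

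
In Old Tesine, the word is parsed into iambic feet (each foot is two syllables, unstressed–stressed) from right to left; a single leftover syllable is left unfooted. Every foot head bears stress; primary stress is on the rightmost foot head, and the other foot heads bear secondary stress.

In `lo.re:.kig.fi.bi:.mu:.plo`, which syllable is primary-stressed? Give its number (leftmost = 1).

Parse right to left into iambic (σˈσ) feet: lo (re:.ˈkig) (fi.ˈbi:) (mu:.ˈplo). Syllable 1 is left unfooted.
Foot heads (stressed positions): 3, 5, 7.
End Rule Rightmost: primary stress on the rightmost head = syllable 7.
Primary stress: syllable 7 → lo.re:.kig.fi.bi:.mu:.ˈplo.

7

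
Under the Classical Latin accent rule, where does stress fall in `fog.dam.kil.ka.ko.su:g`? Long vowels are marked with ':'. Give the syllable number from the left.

4

Classical Latin: stress the penult if heavy (long vowel or closed), else the antepenult.
Weights: 4 ka L, 5 ko L, 6 su:g H.
The penult (syllable 5, ko) is light, so stress falls on the antepenult (syllable 4, ka).
Stress on syllable 4: fog.dam.kil.ˈka.ko.su:g.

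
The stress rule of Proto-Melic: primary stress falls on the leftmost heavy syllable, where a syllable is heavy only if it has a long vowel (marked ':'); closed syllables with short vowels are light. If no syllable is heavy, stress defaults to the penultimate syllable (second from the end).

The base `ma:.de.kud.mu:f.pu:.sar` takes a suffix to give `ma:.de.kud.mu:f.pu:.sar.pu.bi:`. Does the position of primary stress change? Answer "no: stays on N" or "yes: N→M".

Base `ma:.de.kud.mu:f.pu:.sar` (6 syllables):
  Weights: 1 ma: H, 2 de L, 3 kud L, 4 mu:f H, 5 pu: H, 6 sar L.
  Heavy syllables in the domain: 1, 4, 5. The leftmost is syllable 1 (ma:).
  → primary stress on syllable 1.
Suffixed `ma:.de.kud.mu:f.pu:.sar.pu.bi:` (8 syllables):
  Weights: 1 ma: H, 2 de L, 3 kud L, 4 mu:f H, 5 pu: H, 6 sar L, 7 pu L, 8 bi: H.
  Heavy syllables in the domain: 1, 4, 5, 8. The leftmost is syllable 1 (ma:).
  → primary stress on syllable 1.

no: stays on 1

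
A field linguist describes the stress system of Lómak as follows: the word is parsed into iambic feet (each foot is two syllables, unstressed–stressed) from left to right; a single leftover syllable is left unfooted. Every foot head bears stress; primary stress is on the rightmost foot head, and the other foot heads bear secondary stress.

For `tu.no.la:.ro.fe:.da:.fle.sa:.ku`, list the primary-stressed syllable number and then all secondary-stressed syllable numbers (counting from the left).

primary 8, secondary 2, 4, 6

Parse left to right into iambic (σˈσ) feet: (tu.ˈno) (la:.ˈro) (fe:.ˈda:) (fle.ˈsa:) ku. Syllable 9 is left unfooted.
Foot heads (stressed positions): 2, 4, 6, 8.
End Rule Rightmost: primary stress on the rightmost head = syllable 8.
Secondary stress on 2, 4, 6: tu.ˌno.la:.ˌro.fe:.ˌda:.fle.ˈsa:.ku.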